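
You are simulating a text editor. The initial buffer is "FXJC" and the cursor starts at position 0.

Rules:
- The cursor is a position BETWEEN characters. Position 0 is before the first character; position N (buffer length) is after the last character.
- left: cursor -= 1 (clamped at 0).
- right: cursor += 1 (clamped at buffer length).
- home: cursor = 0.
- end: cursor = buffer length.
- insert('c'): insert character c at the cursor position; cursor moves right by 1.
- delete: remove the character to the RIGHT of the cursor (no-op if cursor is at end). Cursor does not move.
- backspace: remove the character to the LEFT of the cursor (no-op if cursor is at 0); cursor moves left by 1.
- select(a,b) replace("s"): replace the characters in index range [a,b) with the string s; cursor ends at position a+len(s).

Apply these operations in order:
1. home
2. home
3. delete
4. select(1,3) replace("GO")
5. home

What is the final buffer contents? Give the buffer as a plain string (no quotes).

Answer: XGO

Derivation:
After op 1 (home): buf='FXJC' cursor=0
After op 2 (home): buf='FXJC' cursor=0
After op 3 (delete): buf='XJC' cursor=0
After op 4 (select(1,3) replace("GO")): buf='XGO' cursor=3
After op 5 (home): buf='XGO' cursor=0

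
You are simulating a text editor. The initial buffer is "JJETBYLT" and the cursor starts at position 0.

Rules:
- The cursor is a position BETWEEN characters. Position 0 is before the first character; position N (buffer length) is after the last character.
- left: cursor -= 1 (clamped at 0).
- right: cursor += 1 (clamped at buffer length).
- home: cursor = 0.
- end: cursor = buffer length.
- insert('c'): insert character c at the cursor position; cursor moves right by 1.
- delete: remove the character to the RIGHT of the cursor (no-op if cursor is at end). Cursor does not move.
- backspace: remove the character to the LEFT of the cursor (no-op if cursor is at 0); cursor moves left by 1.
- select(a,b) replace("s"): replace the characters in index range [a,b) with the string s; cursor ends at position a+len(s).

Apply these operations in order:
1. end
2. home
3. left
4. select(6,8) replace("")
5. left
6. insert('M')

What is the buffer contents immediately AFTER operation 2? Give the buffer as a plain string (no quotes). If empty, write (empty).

After op 1 (end): buf='JJETBYLT' cursor=8
After op 2 (home): buf='JJETBYLT' cursor=0

Answer: JJETBYLT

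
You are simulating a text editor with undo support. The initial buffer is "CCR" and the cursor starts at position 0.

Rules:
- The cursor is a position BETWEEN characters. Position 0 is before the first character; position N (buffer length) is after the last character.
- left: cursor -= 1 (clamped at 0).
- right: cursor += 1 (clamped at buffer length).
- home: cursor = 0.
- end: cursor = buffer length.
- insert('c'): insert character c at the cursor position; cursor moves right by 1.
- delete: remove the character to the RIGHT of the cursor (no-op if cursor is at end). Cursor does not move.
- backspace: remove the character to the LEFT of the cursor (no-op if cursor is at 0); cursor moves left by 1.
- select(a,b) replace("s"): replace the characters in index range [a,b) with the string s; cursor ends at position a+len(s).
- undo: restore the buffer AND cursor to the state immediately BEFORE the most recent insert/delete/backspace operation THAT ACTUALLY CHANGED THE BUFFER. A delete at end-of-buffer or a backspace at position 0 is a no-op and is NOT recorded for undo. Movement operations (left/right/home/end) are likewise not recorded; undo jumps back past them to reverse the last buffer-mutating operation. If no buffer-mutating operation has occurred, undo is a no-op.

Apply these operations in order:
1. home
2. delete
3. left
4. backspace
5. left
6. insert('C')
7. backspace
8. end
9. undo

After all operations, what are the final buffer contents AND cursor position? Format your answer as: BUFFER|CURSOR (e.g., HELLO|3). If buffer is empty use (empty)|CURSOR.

After op 1 (home): buf='CCR' cursor=0
After op 2 (delete): buf='CR' cursor=0
After op 3 (left): buf='CR' cursor=0
After op 4 (backspace): buf='CR' cursor=0
After op 5 (left): buf='CR' cursor=0
After op 6 (insert('C')): buf='CCR' cursor=1
After op 7 (backspace): buf='CR' cursor=0
After op 8 (end): buf='CR' cursor=2
After op 9 (undo): buf='CCR' cursor=1

Answer: CCR|1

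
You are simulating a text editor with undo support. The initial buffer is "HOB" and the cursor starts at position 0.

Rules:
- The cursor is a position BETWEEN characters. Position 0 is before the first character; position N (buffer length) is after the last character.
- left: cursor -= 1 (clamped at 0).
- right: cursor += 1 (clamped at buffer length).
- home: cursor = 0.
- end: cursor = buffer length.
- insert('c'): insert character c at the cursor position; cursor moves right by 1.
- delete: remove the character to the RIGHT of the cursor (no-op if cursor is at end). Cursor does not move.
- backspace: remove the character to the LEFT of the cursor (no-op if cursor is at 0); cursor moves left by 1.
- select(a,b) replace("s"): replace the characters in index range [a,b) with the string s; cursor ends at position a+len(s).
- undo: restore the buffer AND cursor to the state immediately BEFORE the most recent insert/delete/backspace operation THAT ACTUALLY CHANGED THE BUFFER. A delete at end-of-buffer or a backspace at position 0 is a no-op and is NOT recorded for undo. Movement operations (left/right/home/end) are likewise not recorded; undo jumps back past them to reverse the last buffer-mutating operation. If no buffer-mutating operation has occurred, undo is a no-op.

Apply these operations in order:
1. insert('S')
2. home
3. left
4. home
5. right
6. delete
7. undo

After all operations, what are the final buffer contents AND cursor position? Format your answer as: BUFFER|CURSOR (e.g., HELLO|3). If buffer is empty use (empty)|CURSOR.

Answer: SHOB|1

Derivation:
After op 1 (insert('S')): buf='SHOB' cursor=1
After op 2 (home): buf='SHOB' cursor=0
After op 3 (left): buf='SHOB' cursor=0
After op 4 (home): buf='SHOB' cursor=0
After op 5 (right): buf='SHOB' cursor=1
After op 6 (delete): buf='SOB' cursor=1
After op 7 (undo): buf='SHOB' cursor=1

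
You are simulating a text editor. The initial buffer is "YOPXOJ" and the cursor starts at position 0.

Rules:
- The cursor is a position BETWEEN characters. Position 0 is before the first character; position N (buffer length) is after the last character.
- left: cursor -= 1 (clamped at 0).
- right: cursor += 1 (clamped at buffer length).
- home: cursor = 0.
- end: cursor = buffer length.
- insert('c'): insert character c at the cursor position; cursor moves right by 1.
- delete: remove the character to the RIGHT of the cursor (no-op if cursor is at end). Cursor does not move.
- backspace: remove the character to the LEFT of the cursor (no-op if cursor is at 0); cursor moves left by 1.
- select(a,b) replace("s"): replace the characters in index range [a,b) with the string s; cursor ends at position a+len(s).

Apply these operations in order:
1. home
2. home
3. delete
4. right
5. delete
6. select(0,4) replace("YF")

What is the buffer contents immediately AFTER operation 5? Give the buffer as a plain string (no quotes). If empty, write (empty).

After op 1 (home): buf='YOPXOJ' cursor=0
After op 2 (home): buf='YOPXOJ' cursor=0
After op 3 (delete): buf='OPXOJ' cursor=0
After op 4 (right): buf='OPXOJ' cursor=1
After op 5 (delete): buf='OXOJ' cursor=1

Answer: OXOJ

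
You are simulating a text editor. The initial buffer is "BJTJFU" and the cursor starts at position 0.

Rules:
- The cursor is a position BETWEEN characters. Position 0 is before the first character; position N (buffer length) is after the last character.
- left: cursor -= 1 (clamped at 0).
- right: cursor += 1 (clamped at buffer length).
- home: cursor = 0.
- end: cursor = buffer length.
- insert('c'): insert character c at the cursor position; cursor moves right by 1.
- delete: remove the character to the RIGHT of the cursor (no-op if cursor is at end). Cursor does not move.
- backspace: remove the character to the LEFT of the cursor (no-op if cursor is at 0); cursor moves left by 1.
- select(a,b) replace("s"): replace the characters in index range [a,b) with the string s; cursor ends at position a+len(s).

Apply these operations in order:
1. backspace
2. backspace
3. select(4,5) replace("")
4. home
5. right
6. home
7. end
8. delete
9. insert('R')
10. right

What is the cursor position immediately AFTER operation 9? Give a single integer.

Answer: 6

Derivation:
After op 1 (backspace): buf='BJTJFU' cursor=0
After op 2 (backspace): buf='BJTJFU' cursor=0
After op 3 (select(4,5) replace("")): buf='BJTJU' cursor=4
After op 4 (home): buf='BJTJU' cursor=0
After op 5 (right): buf='BJTJU' cursor=1
After op 6 (home): buf='BJTJU' cursor=0
After op 7 (end): buf='BJTJU' cursor=5
After op 8 (delete): buf='BJTJU' cursor=5
After op 9 (insert('R')): buf='BJTJUR' cursor=6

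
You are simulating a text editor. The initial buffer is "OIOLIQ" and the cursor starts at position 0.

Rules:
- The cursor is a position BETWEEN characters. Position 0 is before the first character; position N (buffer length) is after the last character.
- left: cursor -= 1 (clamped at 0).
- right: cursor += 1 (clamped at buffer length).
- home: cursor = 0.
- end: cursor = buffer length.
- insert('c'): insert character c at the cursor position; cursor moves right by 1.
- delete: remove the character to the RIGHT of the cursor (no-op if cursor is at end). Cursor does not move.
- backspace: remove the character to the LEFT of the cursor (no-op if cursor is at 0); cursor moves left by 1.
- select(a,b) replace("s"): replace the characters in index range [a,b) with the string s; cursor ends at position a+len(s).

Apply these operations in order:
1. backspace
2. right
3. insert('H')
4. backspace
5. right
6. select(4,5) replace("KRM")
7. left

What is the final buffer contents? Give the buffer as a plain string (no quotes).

Answer: OIOLKRMQ

Derivation:
After op 1 (backspace): buf='OIOLIQ' cursor=0
After op 2 (right): buf='OIOLIQ' cursor=1
After op 3 (insert('H')): buf='OHIOLIQ' cursor=2
After op 4 (backspace): buf='OIOLIQ' cursor=1
After op 5 (right): buf='OIOLIQ' cursor=2
After op 6 (select(4,5) replace("KRM")): buf='OIOLKRMQ' cursor=7
After op 7 (left): buf='OIOLKRMQ' cursor=6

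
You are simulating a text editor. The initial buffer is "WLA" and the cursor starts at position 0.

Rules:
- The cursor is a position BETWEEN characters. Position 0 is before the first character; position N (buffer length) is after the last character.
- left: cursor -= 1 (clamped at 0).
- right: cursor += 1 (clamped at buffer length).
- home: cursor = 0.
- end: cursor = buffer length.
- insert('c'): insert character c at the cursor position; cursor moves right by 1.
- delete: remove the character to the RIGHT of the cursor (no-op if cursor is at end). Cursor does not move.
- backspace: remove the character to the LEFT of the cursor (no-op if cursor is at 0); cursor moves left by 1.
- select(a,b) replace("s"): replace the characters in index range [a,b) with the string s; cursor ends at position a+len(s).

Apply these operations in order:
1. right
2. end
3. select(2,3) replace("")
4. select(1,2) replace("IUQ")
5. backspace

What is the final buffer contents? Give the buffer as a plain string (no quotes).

Answer: WIU

Derivation:
After op 1 (right): buf='WLA' cursor=1
After op 2 (end): buf='WLA' cursor=3
After op 3 (select(2,3) replace("")): buf='WL' cursor=2
After op 4 (select(1,2) replace("IUQ")): buf='WIUQ' cursor=4
After op 5 (backspace): buf='WIU' cursor=3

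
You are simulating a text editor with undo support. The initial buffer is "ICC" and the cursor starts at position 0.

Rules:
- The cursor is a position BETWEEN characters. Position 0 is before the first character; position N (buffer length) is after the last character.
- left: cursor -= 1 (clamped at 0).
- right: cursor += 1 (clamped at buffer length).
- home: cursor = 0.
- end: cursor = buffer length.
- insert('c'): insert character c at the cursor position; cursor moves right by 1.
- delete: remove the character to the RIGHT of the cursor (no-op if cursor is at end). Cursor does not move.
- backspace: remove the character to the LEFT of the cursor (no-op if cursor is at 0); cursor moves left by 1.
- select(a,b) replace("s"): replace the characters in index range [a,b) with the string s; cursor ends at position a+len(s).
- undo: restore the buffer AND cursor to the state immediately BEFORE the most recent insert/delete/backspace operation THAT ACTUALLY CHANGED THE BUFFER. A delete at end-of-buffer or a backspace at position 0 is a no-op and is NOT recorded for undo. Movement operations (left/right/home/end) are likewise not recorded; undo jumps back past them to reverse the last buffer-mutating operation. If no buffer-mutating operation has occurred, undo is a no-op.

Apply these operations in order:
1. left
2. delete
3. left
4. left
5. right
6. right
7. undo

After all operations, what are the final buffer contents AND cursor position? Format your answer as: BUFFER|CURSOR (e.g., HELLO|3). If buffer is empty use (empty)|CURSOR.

Answer: ICC|0

Derivation:
After op 1 (left): buf='ICC' cursor=0
After op 2 (delete): buf='CC' cursor=0
After op 3 (left): buf='CC' cursor=0
After op 4 (left): buf='CC' cursor=0
After op 5 (right): buf='CC' cursor=1
After op 6 (right): buf='CC' cursor=2
After op 7 (undo): buf='ICC' cursor=0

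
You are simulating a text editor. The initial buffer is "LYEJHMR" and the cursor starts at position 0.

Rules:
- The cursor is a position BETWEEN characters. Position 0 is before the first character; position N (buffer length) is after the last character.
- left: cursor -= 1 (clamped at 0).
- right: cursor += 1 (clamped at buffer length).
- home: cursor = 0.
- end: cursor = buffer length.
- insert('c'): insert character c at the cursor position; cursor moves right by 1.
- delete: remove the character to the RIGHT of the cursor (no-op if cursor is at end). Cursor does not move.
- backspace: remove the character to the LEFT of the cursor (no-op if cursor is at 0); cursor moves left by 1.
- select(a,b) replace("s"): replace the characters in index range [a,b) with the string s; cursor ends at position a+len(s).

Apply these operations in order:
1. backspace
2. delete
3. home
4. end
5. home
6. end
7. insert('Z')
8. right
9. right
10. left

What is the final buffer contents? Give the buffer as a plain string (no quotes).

Answer: YEJHMRZ

Derivation:
After op 1 (backspace): buf='LYEJHMR' cursor=0
After op 2 (delete): buf='YEJHMR' cursor=0
After op 3 (home): buf='YEJHMR' cursor=0
After op 4 (end): buf='YEJHMR' cursor=6
After op 5 (home): buf='YEJHMR' cursor=0
After op 6 (end): buf='YEJHMR' cursor=6
After op 7 (insert('Z')): buf='YEJHMRZ' cursor=7
After op 8 (right): buf='YEJHMRZ' cursor=7
After op 9 (right): buf='YEJHMRZ' cursor=7
After op 10 (left): buf='YEJHMRZ' cursor=6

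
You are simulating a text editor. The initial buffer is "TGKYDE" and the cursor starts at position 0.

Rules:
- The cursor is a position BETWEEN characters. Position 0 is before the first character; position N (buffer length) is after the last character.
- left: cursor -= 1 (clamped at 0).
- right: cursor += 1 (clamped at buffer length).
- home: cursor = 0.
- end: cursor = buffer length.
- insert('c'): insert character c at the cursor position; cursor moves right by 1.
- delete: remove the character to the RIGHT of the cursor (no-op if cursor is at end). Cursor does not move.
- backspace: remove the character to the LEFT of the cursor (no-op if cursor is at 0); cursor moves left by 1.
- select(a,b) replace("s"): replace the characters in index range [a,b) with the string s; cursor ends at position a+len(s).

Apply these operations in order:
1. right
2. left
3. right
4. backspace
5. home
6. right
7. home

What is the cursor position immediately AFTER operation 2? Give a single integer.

Answer: 0

Derivation:
After op 1 (right): buf='TGKYDE' cursor=1
After op 2 (left): buf='TGKYDE' cursor=0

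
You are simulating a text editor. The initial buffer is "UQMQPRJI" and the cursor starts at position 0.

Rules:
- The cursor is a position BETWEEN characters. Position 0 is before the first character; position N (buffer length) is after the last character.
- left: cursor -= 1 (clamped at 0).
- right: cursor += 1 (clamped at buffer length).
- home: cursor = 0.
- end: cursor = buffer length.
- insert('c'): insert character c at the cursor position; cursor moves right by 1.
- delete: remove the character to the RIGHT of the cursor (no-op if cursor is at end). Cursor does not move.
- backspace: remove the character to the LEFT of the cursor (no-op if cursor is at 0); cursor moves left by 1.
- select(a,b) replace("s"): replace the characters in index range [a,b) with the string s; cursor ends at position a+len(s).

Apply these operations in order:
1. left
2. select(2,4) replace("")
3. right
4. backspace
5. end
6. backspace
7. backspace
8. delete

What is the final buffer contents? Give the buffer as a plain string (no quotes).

Answer: UQR

Derivation:
After op 1 (left): buf='UQMQPRJI' cursor=0
After op 2 (select(2,4) replace("")): buf='UQPRJI' cursor=2
After op 3 (right): buf='UQPRJI' cursor=3
After op 4 (backspace): buf='UQRJI' cursor=2
After op 5 (end): buf='UQRJI' cursor=5
After op 6 (backspace): buf='UQRJ' cursor=4
After op 7 (backspace): buf='UQR' cursor=3
After op 8 (delete): buf='UQR' cursor=3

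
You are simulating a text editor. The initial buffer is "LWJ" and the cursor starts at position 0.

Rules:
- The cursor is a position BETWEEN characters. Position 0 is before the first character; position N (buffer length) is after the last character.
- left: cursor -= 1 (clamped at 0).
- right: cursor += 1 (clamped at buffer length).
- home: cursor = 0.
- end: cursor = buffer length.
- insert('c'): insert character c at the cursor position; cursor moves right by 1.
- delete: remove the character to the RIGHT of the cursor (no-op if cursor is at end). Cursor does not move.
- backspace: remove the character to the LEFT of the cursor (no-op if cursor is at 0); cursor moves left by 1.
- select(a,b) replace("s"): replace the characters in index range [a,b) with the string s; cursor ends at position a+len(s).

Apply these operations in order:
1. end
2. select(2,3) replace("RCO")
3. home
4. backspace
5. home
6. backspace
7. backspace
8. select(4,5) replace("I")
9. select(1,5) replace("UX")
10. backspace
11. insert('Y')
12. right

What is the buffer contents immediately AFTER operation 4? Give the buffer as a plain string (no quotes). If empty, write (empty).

Answer: LWRCO

Derivation:
After op 1 (end): buf='LWJ' cursor=3
After op 2 (select(2,3) replace("RCO")): buf='LWRCO' cursor=5
After op 3 (home): buf='LWRCO' cursor=0
After op 4 (backspace): buf='LWRCO' cursor=0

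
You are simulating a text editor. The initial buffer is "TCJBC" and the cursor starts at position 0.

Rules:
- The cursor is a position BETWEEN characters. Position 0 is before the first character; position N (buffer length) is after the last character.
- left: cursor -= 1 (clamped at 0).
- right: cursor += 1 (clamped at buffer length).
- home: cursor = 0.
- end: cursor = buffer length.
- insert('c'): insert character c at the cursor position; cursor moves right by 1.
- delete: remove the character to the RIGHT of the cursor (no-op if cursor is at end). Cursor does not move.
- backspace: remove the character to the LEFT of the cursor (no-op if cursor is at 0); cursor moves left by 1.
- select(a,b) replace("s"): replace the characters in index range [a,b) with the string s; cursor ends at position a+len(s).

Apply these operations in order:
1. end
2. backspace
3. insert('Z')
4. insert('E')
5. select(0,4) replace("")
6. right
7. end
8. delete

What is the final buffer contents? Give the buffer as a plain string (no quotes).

After op 1 (end): buf='TCJBC' cursor=5
After op 2 (backspace): buf='TCJB' cursor=4
After op 3 (insert('Z')): buf='TCJBZ' cursor=5
After op 4 (insert('E')): buf='TCJBZE' cursor=6
After op 5 (select(0,4) replace("")): buf='ZE' cursor=0
After op 6 (right): buf='ZE' cursor=1
After op 7 (end): buf='ZE' cursor=2
After op 8 (delete): buf='ZE' cursor=2

Answer: ZE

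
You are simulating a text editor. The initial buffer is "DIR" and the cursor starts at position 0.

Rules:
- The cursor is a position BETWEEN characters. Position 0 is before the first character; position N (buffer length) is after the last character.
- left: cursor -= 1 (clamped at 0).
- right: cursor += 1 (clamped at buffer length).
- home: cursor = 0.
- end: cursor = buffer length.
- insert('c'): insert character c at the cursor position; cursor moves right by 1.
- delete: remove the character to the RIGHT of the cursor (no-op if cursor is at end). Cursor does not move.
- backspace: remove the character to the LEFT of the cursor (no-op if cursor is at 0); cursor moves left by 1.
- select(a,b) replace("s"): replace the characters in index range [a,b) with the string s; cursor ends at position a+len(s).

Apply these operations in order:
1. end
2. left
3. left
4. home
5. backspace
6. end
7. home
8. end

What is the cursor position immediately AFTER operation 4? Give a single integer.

After op 1 (end): buf='DIR' cursor=3
After op 2 (left): buf='DIR' cursor=2
After op 3 (left): buf='DIR' cursor=1
After op 4 (home): buf='DIR' cursor=0

Answer: 0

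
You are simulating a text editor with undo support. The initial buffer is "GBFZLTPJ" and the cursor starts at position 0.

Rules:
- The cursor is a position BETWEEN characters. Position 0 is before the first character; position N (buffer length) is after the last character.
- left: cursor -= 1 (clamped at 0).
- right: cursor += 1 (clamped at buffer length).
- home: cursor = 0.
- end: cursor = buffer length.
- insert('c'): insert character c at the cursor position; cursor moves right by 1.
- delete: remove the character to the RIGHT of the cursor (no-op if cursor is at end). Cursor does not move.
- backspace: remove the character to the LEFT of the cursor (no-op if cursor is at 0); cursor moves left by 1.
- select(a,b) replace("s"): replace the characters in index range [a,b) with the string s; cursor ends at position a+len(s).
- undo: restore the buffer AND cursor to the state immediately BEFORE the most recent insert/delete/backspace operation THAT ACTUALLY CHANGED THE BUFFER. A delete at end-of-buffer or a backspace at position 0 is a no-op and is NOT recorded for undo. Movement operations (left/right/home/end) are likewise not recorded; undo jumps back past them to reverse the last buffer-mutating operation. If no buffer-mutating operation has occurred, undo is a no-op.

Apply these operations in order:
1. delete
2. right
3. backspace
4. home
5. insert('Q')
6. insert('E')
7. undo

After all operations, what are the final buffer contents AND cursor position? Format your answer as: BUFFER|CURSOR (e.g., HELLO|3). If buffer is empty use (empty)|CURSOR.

Answer: QFZLTPJ|1

Derivation:
After op 1 (delete): buf='BFZLTPJ' cursor=0
After op 2 (right): buf='BFZLTPJ' cursor=1
After op 3 (backspace): buf='FZLTPJ' cursor=0
After op 4 (home): buf='FZLTPJ' cursor=0
After op 5 (insert('Q')): buf='QFZLTPJ' cursor=1
After op 6 (insert('E')): buf='QEFZLTPJ' cursor=2
After op 7 (undo): buf='QFZLTPJ' cursor=1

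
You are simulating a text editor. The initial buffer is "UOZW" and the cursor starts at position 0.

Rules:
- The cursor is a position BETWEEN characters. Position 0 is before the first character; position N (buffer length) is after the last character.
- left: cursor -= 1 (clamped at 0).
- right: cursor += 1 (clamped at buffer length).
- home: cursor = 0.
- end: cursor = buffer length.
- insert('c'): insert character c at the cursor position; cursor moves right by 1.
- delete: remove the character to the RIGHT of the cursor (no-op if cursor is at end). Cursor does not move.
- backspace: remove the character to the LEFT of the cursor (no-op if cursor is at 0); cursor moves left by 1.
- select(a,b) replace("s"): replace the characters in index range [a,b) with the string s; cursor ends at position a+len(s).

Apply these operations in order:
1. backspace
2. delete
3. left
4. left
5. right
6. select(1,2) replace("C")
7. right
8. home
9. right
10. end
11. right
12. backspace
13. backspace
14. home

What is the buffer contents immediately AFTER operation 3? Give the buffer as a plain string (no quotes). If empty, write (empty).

After op 1 (backspace): buf='UOZW' cursor=0
After op 2 (delete): buf='OZW' cursor=0
After op 3 (left): buf='OZW' cursor=0

Answer: OZW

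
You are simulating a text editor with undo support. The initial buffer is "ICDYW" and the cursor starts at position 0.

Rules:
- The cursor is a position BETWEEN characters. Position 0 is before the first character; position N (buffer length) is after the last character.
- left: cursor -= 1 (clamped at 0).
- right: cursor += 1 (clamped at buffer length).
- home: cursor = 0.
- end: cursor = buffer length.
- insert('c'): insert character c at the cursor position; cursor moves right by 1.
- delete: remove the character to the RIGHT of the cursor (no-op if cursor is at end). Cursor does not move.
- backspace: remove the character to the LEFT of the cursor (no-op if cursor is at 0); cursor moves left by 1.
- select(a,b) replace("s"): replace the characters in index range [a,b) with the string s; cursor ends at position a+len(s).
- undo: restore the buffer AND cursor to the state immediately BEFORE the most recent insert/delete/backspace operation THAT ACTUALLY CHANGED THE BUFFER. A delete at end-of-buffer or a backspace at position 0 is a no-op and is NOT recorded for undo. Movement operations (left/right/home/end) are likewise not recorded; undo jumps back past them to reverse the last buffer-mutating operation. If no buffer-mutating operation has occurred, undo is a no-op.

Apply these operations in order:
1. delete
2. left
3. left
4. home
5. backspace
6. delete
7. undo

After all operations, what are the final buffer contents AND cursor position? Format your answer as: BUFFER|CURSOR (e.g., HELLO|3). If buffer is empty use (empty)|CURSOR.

After op 1 (delete): buf='CDYW' cursor=0
After op 2 (left): buf='CDYW' cursor=0
After op 3 (left): buf='CDYW' cursor=0
After op 4 (home): buf='CDYW' cursor=0
After op 5 (backspace): buf='CDYW' cursor=0
After op 6 (delete): buf='DYW' cursor=0
After op 7 (undo): buf='CDYW' cursor=0

Answer: CDYW|0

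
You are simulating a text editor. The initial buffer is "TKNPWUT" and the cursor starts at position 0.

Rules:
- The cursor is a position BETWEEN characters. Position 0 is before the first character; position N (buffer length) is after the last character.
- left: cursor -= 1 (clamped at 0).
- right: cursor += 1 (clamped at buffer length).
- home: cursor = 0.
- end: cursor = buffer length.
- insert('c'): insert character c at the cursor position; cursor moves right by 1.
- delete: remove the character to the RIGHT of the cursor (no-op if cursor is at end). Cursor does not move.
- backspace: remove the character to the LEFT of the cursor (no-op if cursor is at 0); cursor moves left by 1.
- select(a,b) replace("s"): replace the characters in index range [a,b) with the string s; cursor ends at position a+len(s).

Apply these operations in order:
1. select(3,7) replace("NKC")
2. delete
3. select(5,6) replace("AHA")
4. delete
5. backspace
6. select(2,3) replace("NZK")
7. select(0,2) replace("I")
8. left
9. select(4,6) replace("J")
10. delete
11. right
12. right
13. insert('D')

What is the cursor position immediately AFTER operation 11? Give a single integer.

Answer: 6

Derivation:
After op 1 (select(3,7) replace("NKC")): buf='TKNNKC' cursor=6
After op 2 (delete): buf='TKNNKC' cursor=6
After op 3 (select(5,6) replace("AHA")): buf='TKNNKAHA' cursor=8
After op 4 (delete): buf='TKNNKAHA' cursor=8
After op 5 (backspace): buf='TKNNKAH' cursor=7
After op 6 (select(2,3) replace("NZK")): buf='TKNZKNKAH' cursor=5
After op 7 (select(0,2) replace("I")): buf='INZKNKAH' cursor=1
After op 8 (left): buf='INZKNKAH' cursor=0
After op 9 (select(4,6) replace("J")): buf='INZKJAH' cursor=5
After op 10 (delete): buf='INZKJH' cursor=5
After op 11 (right): buf='INZKJH' cursor=6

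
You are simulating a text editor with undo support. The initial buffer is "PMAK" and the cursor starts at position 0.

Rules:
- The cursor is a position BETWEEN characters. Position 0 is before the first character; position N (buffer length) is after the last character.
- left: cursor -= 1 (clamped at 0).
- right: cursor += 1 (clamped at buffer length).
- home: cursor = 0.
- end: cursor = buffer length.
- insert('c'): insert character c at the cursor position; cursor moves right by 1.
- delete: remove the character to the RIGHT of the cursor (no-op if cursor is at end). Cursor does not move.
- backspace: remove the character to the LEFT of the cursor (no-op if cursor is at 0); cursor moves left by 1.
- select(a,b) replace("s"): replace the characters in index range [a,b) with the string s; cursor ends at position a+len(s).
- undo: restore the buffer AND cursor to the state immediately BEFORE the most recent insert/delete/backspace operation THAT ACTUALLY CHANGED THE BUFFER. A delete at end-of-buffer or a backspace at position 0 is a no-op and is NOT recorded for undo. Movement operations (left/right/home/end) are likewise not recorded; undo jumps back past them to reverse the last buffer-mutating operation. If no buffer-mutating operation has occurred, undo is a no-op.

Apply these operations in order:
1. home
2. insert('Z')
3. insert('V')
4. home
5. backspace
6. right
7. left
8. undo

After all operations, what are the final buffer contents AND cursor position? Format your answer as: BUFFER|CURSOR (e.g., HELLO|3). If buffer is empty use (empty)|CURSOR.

After op 1 (home): buf='PMAK' cursor=0
After op 2 (insert('Z')): buf='ZPMAK' cursor=1
After op 3 (insert('V')): buf='ZVPMAK' cursor=2
After op 4 (home): buf='ZVPMAK' cursor=0
After op 5 (backspace): buf='ZVPMAK' cursor=0
After op 6 (right): buf='ZVPMAK' cursor=1
After op 7 (left): buf='ZVPMAK' cursor=0
After op 8 (undo): buf='ZPMAK' cursor=1

Answer: ZPMAK|1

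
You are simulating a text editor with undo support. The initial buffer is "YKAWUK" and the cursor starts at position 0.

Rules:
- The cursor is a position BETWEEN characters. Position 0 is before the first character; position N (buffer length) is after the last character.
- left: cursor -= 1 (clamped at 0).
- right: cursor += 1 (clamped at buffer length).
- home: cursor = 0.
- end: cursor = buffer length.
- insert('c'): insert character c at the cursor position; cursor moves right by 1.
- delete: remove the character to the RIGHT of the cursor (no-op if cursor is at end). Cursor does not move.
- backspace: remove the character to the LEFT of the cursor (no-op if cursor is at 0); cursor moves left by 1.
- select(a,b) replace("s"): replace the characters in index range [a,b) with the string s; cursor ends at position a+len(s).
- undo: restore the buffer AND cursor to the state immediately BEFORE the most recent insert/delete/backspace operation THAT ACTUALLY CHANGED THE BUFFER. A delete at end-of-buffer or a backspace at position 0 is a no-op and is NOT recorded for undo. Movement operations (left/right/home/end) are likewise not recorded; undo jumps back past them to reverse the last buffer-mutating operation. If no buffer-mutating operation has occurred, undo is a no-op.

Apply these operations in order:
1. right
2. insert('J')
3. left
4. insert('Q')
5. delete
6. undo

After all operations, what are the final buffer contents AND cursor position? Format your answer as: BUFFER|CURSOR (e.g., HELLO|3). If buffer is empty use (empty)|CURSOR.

After op 1 (right): buf='YKAWUK' cursor=1
After op 2 (insert('J')): buf='YJKAWUK' cursor=2
After op 3 (left): buf='YJKAWUK' cursor=1
After op 4 (insert('Q')): buf='YQJKAWUK' cursor=2
After op 5 (delete): buf='YQKAWUK' cursor=2
After op 6 (undo): buf='YQJKAWUK' cursor=2

Answer: YQJKAWUK|2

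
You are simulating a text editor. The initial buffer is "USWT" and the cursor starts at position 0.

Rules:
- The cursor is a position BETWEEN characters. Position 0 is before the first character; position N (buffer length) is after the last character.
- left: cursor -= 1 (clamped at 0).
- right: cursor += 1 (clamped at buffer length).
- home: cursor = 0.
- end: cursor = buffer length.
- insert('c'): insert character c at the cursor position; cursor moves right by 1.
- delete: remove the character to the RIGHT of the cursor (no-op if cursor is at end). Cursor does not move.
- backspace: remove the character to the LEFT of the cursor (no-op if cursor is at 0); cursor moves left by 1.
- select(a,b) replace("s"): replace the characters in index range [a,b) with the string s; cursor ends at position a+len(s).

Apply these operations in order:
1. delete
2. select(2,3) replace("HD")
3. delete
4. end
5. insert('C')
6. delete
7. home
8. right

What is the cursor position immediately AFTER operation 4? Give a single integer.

After op 1 (delete): buf='SWT' cursor=0
After op 2 (select(2,3) replace("HD")): buf='SWHD' cursor=4
After op 3 (delete): buf='SWHD' cursor=4
After op 4 (end): buf='SWHD' cursor=4

Answer: 4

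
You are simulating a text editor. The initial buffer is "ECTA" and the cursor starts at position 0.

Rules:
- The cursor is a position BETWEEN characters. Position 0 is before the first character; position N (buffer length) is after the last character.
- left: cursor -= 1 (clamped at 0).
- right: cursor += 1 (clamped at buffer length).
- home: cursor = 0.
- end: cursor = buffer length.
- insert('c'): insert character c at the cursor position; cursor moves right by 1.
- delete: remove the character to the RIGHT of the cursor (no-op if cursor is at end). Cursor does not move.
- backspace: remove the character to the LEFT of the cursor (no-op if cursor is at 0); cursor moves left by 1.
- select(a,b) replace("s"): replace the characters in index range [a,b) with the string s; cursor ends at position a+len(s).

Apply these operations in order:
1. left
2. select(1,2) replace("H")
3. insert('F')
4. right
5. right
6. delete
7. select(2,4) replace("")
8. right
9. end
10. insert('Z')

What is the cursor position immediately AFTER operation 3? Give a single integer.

Answer: 3

Derivation:
After op 1 (left): buf='ECTA' cursor=0
After op 2 (select(1,2) replace("H")): buf='EHTA' cursor=2
After op 3 (insert('F')): buf='EHFTA' cursor=3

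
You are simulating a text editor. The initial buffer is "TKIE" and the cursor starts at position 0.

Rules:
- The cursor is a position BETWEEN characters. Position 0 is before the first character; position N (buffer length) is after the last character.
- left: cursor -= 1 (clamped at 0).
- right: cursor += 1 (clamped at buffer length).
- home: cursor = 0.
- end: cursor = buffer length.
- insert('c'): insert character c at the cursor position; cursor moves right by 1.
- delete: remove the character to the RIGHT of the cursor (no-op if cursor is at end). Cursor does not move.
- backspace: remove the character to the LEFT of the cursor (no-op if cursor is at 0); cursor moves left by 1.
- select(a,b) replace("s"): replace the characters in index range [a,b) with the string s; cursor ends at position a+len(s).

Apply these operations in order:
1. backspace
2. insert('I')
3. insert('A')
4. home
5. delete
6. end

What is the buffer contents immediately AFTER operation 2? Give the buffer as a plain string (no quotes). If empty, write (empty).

After op 1 (backspace): buf='TKIE' cursor=0
After op 2 (insert('I')): buf='ITKIE' cursor=1

Answer: ITKIE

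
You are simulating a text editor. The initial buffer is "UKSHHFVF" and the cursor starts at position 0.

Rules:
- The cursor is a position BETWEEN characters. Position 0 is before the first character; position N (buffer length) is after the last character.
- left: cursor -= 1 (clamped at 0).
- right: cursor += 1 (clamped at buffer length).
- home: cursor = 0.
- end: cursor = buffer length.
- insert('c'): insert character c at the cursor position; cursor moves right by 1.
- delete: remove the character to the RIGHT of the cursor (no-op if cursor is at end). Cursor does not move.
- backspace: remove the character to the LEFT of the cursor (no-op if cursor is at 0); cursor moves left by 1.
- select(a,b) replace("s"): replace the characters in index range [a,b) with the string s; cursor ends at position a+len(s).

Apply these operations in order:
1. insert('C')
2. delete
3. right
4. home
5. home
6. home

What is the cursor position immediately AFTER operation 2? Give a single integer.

After op 1 (insert('C')): buf='CUKSHHFVF' cursor=1
After op 2 (delete): buf='CKSHHFVF' cursor=1

Answer: 1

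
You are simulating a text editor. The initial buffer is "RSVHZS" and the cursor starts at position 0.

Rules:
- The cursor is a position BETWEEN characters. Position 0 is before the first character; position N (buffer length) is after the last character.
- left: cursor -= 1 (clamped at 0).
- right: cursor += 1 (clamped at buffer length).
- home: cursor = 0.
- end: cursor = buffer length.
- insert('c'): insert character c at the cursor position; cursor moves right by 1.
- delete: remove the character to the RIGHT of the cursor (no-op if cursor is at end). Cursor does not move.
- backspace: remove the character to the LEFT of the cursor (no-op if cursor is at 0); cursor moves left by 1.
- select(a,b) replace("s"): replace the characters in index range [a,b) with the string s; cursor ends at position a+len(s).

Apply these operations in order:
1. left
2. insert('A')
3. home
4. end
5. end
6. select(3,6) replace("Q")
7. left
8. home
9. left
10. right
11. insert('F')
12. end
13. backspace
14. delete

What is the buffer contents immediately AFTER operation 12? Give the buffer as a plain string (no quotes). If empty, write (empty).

Answer: AFRSQS

Derivation:
After op 1 (left): buf='RSVHZS' cursor=0
After op 2 (insert('A')): buf='ARSVHZS' cursor=1
After op 3 (home): buf='ARSVHZS' cursor=0
After op 4 (end): buf='ARSVHZS' cursor=7
After op 5 (end): buf='ARSVHZS' cursor=7
After op 6 (select(3,6) replace("Q")): buf='ARSQS' cursor=4
After op 7 (left): buf='ARSQS' cursor=3
After op 8 (home): buf='ARSQS' cursor=0
After op 9 (left): buf='ARSQS' cursor=0
After op 10 (right): buf='ARSQS' cursor=1
After op 11 (insert('F')): buf='AFRSQS' cursor=2
After op 12 (end): buf='AFRSQS' cursor=6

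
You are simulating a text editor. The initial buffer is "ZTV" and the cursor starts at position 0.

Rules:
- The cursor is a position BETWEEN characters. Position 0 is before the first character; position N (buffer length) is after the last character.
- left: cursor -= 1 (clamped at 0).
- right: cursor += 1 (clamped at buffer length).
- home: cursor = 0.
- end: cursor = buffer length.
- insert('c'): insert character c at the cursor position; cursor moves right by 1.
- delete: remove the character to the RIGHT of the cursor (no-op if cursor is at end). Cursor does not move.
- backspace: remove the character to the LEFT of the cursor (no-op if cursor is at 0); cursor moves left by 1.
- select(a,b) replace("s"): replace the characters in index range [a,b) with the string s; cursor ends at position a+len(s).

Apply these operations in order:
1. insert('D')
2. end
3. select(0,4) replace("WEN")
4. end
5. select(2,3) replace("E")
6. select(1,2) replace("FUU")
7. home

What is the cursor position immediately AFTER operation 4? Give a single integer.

Answer: 3

Derivation:
After op 1 (insert('D')): buf='DZTV' cursor=1
After op 2 (end): buf='DZTV' cursor=4
After op 3 (select(0,4) replace("WEN")): buf='WEN' cursor=3
After op 4 (end): buf='WEN' cursor=3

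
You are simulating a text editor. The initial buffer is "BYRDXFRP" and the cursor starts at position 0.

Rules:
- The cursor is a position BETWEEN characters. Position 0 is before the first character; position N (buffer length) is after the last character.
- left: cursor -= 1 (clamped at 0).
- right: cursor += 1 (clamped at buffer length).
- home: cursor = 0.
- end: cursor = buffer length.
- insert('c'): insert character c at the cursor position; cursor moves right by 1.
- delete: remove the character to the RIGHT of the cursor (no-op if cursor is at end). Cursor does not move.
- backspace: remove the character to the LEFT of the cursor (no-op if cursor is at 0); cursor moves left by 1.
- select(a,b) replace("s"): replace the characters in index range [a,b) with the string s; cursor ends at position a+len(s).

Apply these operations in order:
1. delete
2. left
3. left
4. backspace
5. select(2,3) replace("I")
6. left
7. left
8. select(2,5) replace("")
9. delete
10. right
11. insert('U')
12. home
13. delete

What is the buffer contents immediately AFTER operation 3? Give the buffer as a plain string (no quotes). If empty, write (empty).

Answer: YRDXFRP

Derivation:
After op 1 (delete): buf='YRDXFRP' cursor=0
After op 2 (left): buf='YRDXFRP' cursor=0
After op 3 (left): buf='YRDXFRP' cursor=0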